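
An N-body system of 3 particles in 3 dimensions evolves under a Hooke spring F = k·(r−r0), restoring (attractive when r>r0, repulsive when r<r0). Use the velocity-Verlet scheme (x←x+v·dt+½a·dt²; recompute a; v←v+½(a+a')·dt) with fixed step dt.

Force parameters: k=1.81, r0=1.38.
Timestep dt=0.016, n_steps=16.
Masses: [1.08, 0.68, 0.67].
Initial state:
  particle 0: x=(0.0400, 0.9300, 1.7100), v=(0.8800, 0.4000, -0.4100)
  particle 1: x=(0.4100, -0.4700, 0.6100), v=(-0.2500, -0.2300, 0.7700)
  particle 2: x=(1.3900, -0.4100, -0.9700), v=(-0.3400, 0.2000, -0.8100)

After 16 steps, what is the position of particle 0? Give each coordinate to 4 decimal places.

step 0: x0=(0.0400, 0.9300, 1.7100) x1=(0.4100, -0.4700, 0.6100) x2=(1.3900, -0.4100, -0.9700)
step 1: x0=(0.0543, 0.9362, 1.7030) x1=(0.4061, -0.4736, 0.6223) x2=(1.3842, -0.4065, -0.9823)
step 2: x0=(0.0689, 0.9418, 1.6953) x1=(0.4022, -0.4769, 0.6344) x2=(1.3777, -0.4025, -0.9932)
step 3: x0=(0.0839, 0.9471, 1.6868) x1=(0.3985, -0.4800, 0.6464) x2=(1.3705, -0.3980, -1.0027)
step 4: x0=(0.0992, 0.9518, 1.6775) x1=(0.3950, -0.4828, 0.6583) x2=(1.3625, -0.3930, -1.0108)
step 5: x0=(0.1149, 0.9560, 1.6675) x1=(0.3916, -0.4854, 0.6700) x2=(1.3539, -0.3874, -1.0176)
step 6: x0=(0.1309, 0.9598, 1.6567) x1=(0.3883, -0.4878, 0.6815) x2=(1.3446, -0.3814, -1.0229)
step 7: x0=(0.1473, 0.9632, 1.6452) x1=(0.3852, -0.4899, 0.6929) x2=(1.3346, -0.3748, -1.0268)
step 8: x0=(0.1639, 0.9660, 1.6329) x1=(0.3822, -0.4918, 0.7040) x2=(1.3240, -0.3677, -1.0293)
step 9: x0=(0.1809, 0.9684, 1.6199) x1=(0.3794, -0.4934, 0.7149) x2=(1.3127, -0.3601, -1.0304)
step 10: x0=(0.1981, 0.9704, 1.6061) x1=(0.3768, -0.4949, 0.7255) x2=(1.3008, -0.3521, -1.0301)
step 11: x0=(0.2157, 0.9719, 1.5917) x1=(0.3743, -0.4961, 0.7359) x2=(1.2882, -0.3435, -1.0284)
step 12: x0=(0.2334, 0.9730, 1.5765) x1=(0.3721, -0.4970, 0.7461) x2=(1.2750, -0.3345, -1.0253)
step 13: x0=(0.2515, 0.9736, 1.5607) x1=(0.3699, -0.4978, 0.7559) x2=(1.2613, -0.3250, -1.0208)
step 14: x0=(0.2698, 0.9739, 1.5442) x1=(0.3680, -0.4983, 0.7655) x2=(1.2469, -0.3150, -1.0150)
step 15: x0=(0.2883, 0.9737, 1.5270) x1=(0.3662, -0.4987, 0.7749) x2=(1.2321, -0.3046, -1.0078)
step 16: x0=(0.3071, 0.9731, 1.5092) x1=(0.3646, -0.4988, 0.7839) x2=(1.2166, -0.2938, -0.9994)

(0.3071, 0.9731, 1.5092)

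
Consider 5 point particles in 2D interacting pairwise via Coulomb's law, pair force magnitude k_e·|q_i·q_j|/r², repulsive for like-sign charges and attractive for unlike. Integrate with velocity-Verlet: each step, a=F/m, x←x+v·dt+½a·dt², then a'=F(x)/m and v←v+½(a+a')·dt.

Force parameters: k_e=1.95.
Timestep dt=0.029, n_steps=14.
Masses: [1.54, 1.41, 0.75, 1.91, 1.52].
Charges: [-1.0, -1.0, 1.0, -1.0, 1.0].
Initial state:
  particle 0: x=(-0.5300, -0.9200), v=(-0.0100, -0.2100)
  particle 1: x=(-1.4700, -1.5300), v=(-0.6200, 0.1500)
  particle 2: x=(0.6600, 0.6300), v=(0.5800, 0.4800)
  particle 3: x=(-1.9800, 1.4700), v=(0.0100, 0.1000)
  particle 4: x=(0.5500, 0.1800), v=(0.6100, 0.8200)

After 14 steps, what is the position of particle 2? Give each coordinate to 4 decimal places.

step 0: x0=(-0.5300, -0.9200) x1=(-1.4700, -1.5300) x2=(0.6600, 0.6300) x3=(-1.9800, 1.4700) x4=(0.5500, 0.1800)
step 1: x0=(-0.5297, -0.9256) x1=(-1.4883, -1.5259) x2=(0.6776, 0.6486) x3=(-1.9796, 1.4730) x4=(0.5668, 0.2012)
step 2: x0=(-0.5281, -0.9304) x1=(-1.5070, -1.5221) x2=(0.6970, 0.6767) x3=(-1.9792, 1.4760) x4=(0.5819, 0.2170)
step 3: x0=(-0.5253, -0.9344) x1=(-1.5264, -1.5188) x2=(0.7179, 0.7137) x3=(-1.9785, 1.4792) x4=(0.5952, 0.2279)
step 4: x0=(-0.5213, -0.9376) x1=(-1.5462, -1.5159) x2=(0.7403, 0.7586) x3=(-1.9778, 1.4824) x4=(0.6070, 0.2343)
step 5: x0=(-0.5161, -0.9401) x1=(-1.5666, -1.5133) x2=(0.7638, 0.8104) x3=(-1.9769, 1.4858) x4=(0.6174, 0.2368)
step 6: x0=(-0.5099, -0.9418) x1=(-1.5875, -1.5111) x2=(0.7881, 0.8677) x3=(-1.9759, 1.4893) x4=(0.6265, 0.2360)
step 7: x0=(-0.5025, -0.9429) x1=(-1.6088, -1.5092) x2=(0.8131, 0.9296) x3=(-1.9748, 1.4929) x4=(0.6345, 0.2324)
step 8: x0=(-0.4940, -0.9433) x1=(-1.6307, -1.5076) x2=(0.8384, 0.9951) x3=(-1.9735, 1.4967) x4=(0.6415, 0.2264)
step 9: x0=(-0.4845, -0.9431) x1=(-1.6529, -1.5063) x2=(0.8641, 1.0637) x3=(-1.9721, 1.5005) x4=(0.6475, 0.2185)
step 10: x0=(-0.4740, -0.9423) x1=(-1.6757, -1.5053) x2=(0.8898, 1.1346) x3=(-1.9706, 1.5045) x4=(0.6527, 0.2089)
step 11: x0=(-0.4625, -0.9409) x1=(-1.6988, -1.5045) x2=(0.9156, 1.2074) x3=(-1.9690, 1.5086) x4=(0.6571, 0.1979)
step 12: x0=(-0.4500, -0.9389) x1=(-1.7223, -1.5040) x2=(0.9413, 1.2818) x3=(-1.9672, 1.5128) x4=(0.6607, 0.1855)
step 13: x0=(-0.4365, -0.9364) x1=(-1.7462, -1.5038) x2=(0.9669, 1.3575) x3=(-1.9653, 1.5172) x4=(0.6636, 0.1720)
step 14: x0=(-0.4221, -0.9333) x1=(-1.7705, -1.5037) x2=(0.9924, 1.4343) x3=(-1.9633, 1.5217) x4=(0.6658, 0.1575)

(0.9924, 1.4343)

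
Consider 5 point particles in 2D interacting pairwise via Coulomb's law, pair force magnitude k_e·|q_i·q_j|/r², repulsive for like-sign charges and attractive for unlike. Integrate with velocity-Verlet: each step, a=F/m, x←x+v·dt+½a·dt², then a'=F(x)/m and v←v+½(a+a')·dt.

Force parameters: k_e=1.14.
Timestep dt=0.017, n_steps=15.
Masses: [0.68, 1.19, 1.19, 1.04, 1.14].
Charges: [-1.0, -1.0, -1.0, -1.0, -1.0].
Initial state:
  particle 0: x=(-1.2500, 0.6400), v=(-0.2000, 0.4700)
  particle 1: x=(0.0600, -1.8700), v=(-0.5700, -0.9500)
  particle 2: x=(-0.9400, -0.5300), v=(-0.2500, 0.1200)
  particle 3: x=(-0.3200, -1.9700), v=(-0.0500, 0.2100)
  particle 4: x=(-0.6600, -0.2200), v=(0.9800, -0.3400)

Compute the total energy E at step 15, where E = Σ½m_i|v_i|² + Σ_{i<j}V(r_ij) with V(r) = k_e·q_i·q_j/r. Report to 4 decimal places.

12.6595

step 0: x0=(-1.2500, 0.6400) x1=(0.0600, -1.8700) x2=(-0.9400, -0.5300) x3=(-0.3200, -1.9700) x4=(-0.6600, -0.2200)
step 1: x0=(-1.2536, 0.6484) x1=(0.0512, -1.8860) x2=(-0.9448, -0.5285) x3=(-0.3218, -1.9668) x4=(-0.6427, -0.2252)
step 2: x0=(-1.2576, 0.6576) x1=(0.0444, -1.9018) x2=(-0.9507, -0.5282) x3=(-0.3256, -1.9644) x4=(-0.6243, -0.2293)
step 3: x0=(-1.2619, 0.6675) x1=(0.0397, -1.9175) x2=(-0.9578, -0.5287) x3=(-0.3316, -1.9625) x4=(-0.6046, -0.2324)
step 4: x0=(-1.2666, 0.6781) x1=(0.0370, -1.9331) x2=(-0.9658, -0.5301) x3=(-0.3398, -1.9612) x4=(-0.5838, -0.2347)
step 5: x0=(-1.2716, 0.6895) x1=(0.0363, -1.9487) x2=(-0.9749, -0.5323) x3=(-0.3500, -1.9603) x4=(-0.5620, -0.2362)
step 6: x0=(-1.2770, 0.7016) x1=(0.0376, -1.9645) x2=(-0.9849, -0.5350) x3=(-0.3624, -1.9598) x4=(-0.5391, -0.2371)
step 7: x0=(-1.2827, 0.7143) x1=(0.0407, -1.9805) x2=(-0.9958, -0.5383) x3=(-0.3766, -1.9595) x4=(-0.5153, -0.2374)
step 8: x0=(-1.2887, 0.7277) x1=(0.0455, -1.9967) x2=(-1.0075, -0.5420) x3=(-0.3925, -1.9593) x4=(-0.4907, -0.2371)
step 9: x0=(-1.2950, 0.7416) x1=(0.0518, -2.0133) x2=(-1.0198, -0.5460) x3=(-0.4101, -1.9593) x4=(-0.4653, -0.2364)
step 10: x0=(-1.3016, 0.7562) x1=(0.0594, -2.0301) x2=(-1.0329, -0.5504) x3=(-0.4290, -1.9594) x4=(-0.4392, -0.2354)
step 11: x0=(-1.3085, 0.7714) x1=(0.0683, -2.0473) x2=(-1.0465, -0.5551) x3=(-0.4491, -1.9596) x4=(-0.4124, -0.2340)
step 12: x0=(-1.3156, 0.7871) x1=(0.0782, -2.0648) x2=(-1.0607, -0.5600) x3=(-0.4703, -1.9598) x4=(-0.3851, -0.2322)
step 13: x0=(-1.3230, 0.8034) x1=(0.0891, -2.0826) x2=(-1.0754, -0.5651) x3=(-0.4925, -1.9602) x4=(-0.3572, -0.2302)
step 14: x0=(-1.3306, 0.8202) x1=(0.1008, -2.1008) x2=(-1.0906, -0.5703) x3=(-0.5154, -1.9606) x4=(-0.3287, -0.2279)
step 15: x0=(-1.3385, 0.8375) x1=(0.1133, -2.1193) x2=(-1.1062, -0.5756) x3=(-0.5391, -1.9611) x4=(-0.2998, -0.2254)
step 0 velocities: v0=(-0.2000, 0.4700) v1=(-0.5700, -0.9500) v2=(-0.2500, 0.1200) v3=(-0.0500, 0.2100) v4=(0.9800, -0.3400)
step 0: KE=1.5023, PE=11.1609, E=12.6632
step 15 velocities: v0=(-0.4705, 1.0317) v1=(0.7533, -1.0953) v2=(-0.9296, -0.3181) v3=(-1.4118, -0.0324) v4=(1.7118, 0.1551)
step 15: KE=4.7839, PE=7.8756, E=12.6595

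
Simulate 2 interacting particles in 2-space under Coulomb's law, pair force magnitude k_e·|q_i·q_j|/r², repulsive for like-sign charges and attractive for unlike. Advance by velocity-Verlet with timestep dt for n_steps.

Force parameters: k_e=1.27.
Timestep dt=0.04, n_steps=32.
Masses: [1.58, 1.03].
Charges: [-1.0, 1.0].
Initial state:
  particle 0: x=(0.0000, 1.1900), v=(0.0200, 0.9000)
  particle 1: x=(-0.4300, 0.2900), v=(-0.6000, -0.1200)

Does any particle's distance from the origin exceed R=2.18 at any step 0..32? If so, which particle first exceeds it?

step 0: x0=(0.0000, 1.1900) x1=(-0.4300, 0.2900)
step 1: x0=(0.0005, 1.2254) x1=(-0.4536, 0.2861)
step 2: x0=(0.0005, 1.2598) x1=(-0.4764, 0.2838)
step 3: x0=(0.0001, 1.2931) x1=(-0.4984, 0.2830)
step 4: x0=(-0.0009, 1.3256) x1=(-0.5198, 0.2837)
step 5: x0=(-0.0022, 1.3572) x1=(-0.5405, 0.2856)
step 6: x0=(-0.0040, 1.3880) x1=(-0.5606, 0.2888)
step 7: x0=(-0.0061, 1.4181) x1=(-0.5801, 0.2931)
step 8: x0=(-0.0086, 1.4474) x1=(-0.5990, 0.2985)
step 9: x0=(-0.0114, 1.4761) x1=(-0.6174, 0.3049)
step 10: x0=(-0.0146, 1.5041) x1=(-0.6353, 0.3124)
step 11: x0=(-0.0181, 1.5315) x1=(-0.6527, 0.3209)
step 12: x0=(-0.0220, 1.5582) x1=(-0.6696, 0.3302)
step 13: x0=(-0.0261, 1.5844) x1=(-0.6860, 0.3405)
step 14: x0=(-0.0305, 1.6100) x1=(-0.7020, 0.3517)
step 15: x0=(-0.0353, 1.6350) x1=(-0.7175, 0.3637)
step 16: x0=(-0.0403, 1.6595) x1=(-0.7325, 0.3765)
step 17: x0=(-0.0457, 1.6835) x1=(-0.7471, 0.3902)
step 18: x0=(-0.0513, 1.7069) x1=(-0.7613, 0.4047)
step 19: x0=(-0.0572, 1.7298) x1=(-0.7750, 0.4199)
step 20: x0=(-0.0633, 1.7523) x1=(-0.7883, 0.4360)
step 21: x0=(-0.0698, 1.7742) x1=(-0.8012, 0.4528)
step 22: x0=(-0.0765, 1.7956) x1=(-0.8137, 0.4703)
step 23: x0=(-0.0835, 1.8165) x1=(-0.8257, 0.4886)
step 24: x0=(-0.0907, 1.8370) x1=(-0.8374, 0.5077)
step 25: x0=(-0.0983, 1.8570) x1=(-0.8486, 0.5275)
step 26: x0=(-0.1061, 1.8765) x1=(-0.8594, 0.5480)
step 27: x0=(-0.1141, 1.8955) x1=(-0.8698, 0.5692)
step 28: x0=(-0.1225, 1.9140) x1=(-0.8798, 0.5912)
step 29: x0=(-0.1311, 1.9321) x1=(-0.8893, 0.6140)
step 30: x0=(-0.1400, 1.9496) x1=(-0.8984, 0.6375)
step 31: x0=(-0.1492, 1.9667) x1=(-0.9071, 0.6617)
step 32: x0=(-0.1586, 1.9833) x1=(-0.9154, 0.6866)

no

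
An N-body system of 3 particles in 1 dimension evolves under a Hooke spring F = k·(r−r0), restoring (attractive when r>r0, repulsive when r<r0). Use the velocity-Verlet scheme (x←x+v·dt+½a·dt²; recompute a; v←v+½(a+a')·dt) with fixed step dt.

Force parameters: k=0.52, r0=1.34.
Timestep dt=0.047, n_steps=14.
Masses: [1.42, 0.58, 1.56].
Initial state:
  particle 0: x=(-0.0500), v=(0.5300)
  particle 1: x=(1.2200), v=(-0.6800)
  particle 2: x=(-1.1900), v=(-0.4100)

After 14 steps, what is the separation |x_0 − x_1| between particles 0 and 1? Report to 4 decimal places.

step 0: x0=(-0.0500) x1=(1.2200) x2=(-1.1900)
step 1: x0=(-0.0250) x1=(1.1870) x2=(-1.2089)
step 2: x0=(-0.0001) x1=(1.1523) x2=(-1.2272)
step 3: x0=(0.0249) x1=(1.1158) x2=(-1.2448)
step 4: x0=(0.0497) x1=(1.0778) x2=(-1.2617)
step 5: x0=(0.0742) x1=(1.0384) x2=(-1.2779)
step 6: x0=(0.0984) x1=(0.9979) x2=(-1.2934)
step 7: x0=(0.1223) x1=(0.9563) x2=(-1.3081)
step 8: x0=(0.1456) x1=(0.9139) x2=(-1.3221)
step 9: x0=(0.1684) x1=(0.8709) x2=(-1.3353)
step 10: x0=(0.1906) x1=(0.8274) x2=(-1.3478)
step 11: x0=(0.2120) x1=(0.7836) x2=(-1.3595)
step 12: x0=(0.2326) x1=(0.7398) x2=(-1.3704)
step 13: x0=(0.2523) x1=(0.6961) x2=(-1.3806)
step 14: x0=(0.2711) x1=(0.6527) x2=(-1.3900)

0.3817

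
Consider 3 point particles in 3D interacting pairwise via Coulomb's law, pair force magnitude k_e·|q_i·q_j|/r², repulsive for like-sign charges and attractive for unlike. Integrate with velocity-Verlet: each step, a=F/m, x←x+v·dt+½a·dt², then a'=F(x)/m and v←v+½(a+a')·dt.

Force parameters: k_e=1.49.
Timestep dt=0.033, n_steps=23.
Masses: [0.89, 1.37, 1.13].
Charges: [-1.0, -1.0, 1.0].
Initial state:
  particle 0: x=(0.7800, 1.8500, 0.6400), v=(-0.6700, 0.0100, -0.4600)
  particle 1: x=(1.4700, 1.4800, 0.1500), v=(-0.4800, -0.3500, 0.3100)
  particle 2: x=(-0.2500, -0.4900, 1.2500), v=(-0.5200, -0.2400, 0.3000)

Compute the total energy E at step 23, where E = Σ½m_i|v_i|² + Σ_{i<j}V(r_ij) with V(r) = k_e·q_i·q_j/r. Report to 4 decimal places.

1.3583

step 0: x0=(0.7800, 1.8500, 0.6400) x1=(1.4700, 1.4800, 0.1500) x2=(-0.2500, -0.4900, 1.2500)
step 1: x0=(0.7570, 1.8506, 0.6254) x1=(1.4546, 1.4681, 0.1599) x2=(-0.2671, -0.4978, 1.2598)
step 2: x0=(0.7324, 1.8519, 0.6120) x1=(1.4402, 1.4556, 0.1691) x2=(-0.2839, -0.5052, 1.2696)
step 3: x0=(0.7059, 1.8539, 0.5996) x1=(1.4268, 1.4423, 0.1778) x2=(-0.3006, -0.5124, 1.2792)
step 4: x0=(0.6778, 1.8566, 0.5883) x1=(1.4143, 1.4283, 0.1858) x2=(-0.3171, -0.5192, 1.2886)
step 5: x0=(0.6479, 1.8600, 0.5779) x1=(1.4028, 1.4137, 0.1934) x2=(-0.3335, -0.5258, 1.2980)
step 6: x0=(0.6164, 1.8641, 0.5684) x1=(1.3923, 1.3983, 0.2005) x2=(-0.3496, -0.5320, 1.3072)
step 7: x0=(0.5833, 1.8689, 0.5597) x1=(1.3826, 1.3822, 0.2072) x2=(-0.3655, -0.5380, 1.3163)
step 8: x0=(0.5487, 1.8743, 0.5516) x1=(1.3737, 1.3655, 0.2135) x2=(-0.3813, -0.5436, 1.3253)
step 9: x0=(0.5125, 1.8804, 0.5443) x1=(1.3657, 1.3481, 0.2196) x2=(-0.3969, -0.5490, 1.3342)
step 10: x0=(0.4750, 1.8870, 0.5375) x1=(1.3585, 1.3300, 0.2253) x2=(-0.4123, -0.5540, 1.3429)
step 11: x0=(0.4361, 1.8943, 0.5312) x1=(1.3519, 1.3114, 0.2308) x2=(-0.4276, -0.5588, 1.3515)
step 12: x0=(0.3960, 1.9020, 0.5253) x1=(1.3460, 1.2922, 0.2362) x2=(-0.4426, -0.5632, 1.3600)
step 13: x0=(0.3547, 1.9103, 0.5199) x1=(1.3408, 1.2724, 0.2414) x2=(-0.4575, -0.5674, 1.3683)
step 14: x0=(0.3124, 1.9190, 0.5149) x1=(1.3361, 1.2521, 0.2464) x2=(-0.4722, -0.5713, 1.3765)
step 15: x0=(0.2690, 1.9280, 0.5101) x1=(1.3319, 1.2313, 0.2514) x2=(-0.4868, -0.5748, 1.3846)
step 16: x0=(0.2246, 1.9375, 0.5057) x1=(1.3282, 1.2100, 0.2562) x2=(-0.5011, -0.5781, 1.3925)
step 17: x0=(0.1794, 1.9473, 0.5015) x1=(1.3249, 1.1882, 0.2611) x2=(-0.5153, -0.5812, 1.4003)
step 18: x0=(0.1333, 1.9573, 0.4976) x1=(1.3221, 1.1661, 0.2658) x2=(-0.5294, -0.5839, 1.4080)
step 19: x0=(0.0865, 1.9677, 0.4938) x1=(1.3196, 1.1435, 0.2706) x2=(-0.5432, -0.5863, 1.4155)
step 20: x0=(0.0389, 1.9782, 0.4903) x1=(1.3174, 1.1205, 0.2753) x2=(-0.5569, -0.5885, 1.4229)
step 21: x0=(-0.0093, 1.9890, 0.4870) x1=(1.3156, 1.0972, 0.2800) x2=(-0.5705, -0.5903, 1.4302)
step 22: x0=(-0.0581, 1.9999, 0.4838) x1=(1.3140, 1.0736, 0.2848) x2=(-0.5838, -0.5919, 1.4373)
step 23: x0=(-0.1076, 2.0110, 0.4808) x1=(1.3126, 1.0496, 0.2895) x2=(-0.5971, -0.5932, 1.4443)
step 0 velocities: v0=(-0.6700, 0.0100, -0.4600) v1=(-0.4800, -0.3500, 0.3100) v2=(-0.5200, -0.2400, 0.3000)
step 0: KE=0.8377, PE=0.5211, E=1.3588
step 23 velocities: v0=(-1.5063, 0.3381, -0.0893) v1=(-0.0374, -0.7318, 0.1439) v2=(-0.3980, -0.0355, 0.2094)
step 23: KE=1.5610, PE=-0.2027, E=1.3583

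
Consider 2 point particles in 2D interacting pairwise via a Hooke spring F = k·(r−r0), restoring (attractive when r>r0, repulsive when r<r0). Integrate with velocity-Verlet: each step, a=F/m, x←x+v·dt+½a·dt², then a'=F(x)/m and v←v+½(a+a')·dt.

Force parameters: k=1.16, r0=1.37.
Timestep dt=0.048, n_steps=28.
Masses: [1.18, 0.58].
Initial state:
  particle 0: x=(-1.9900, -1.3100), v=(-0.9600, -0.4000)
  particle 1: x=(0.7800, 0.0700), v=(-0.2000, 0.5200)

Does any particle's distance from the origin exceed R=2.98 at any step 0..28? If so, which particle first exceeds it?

no

step 0: x0=(-1.9900, -1.3100) x1=(0.7800, 0.0700)
step 1: x0=(-2.0343, -1.3283) x1=(0.7668, 0.0932)
step 2: x0=(-2.0751, -1.3448) x1=(0.7464, 0.1127)
step 3: x0=(-2.1122, -1.3595) x1=(0.7186, 0.1284)
step 4: x0=(-2.1457, -1.3722) x1=(0.6833, 0.1401)
step 5: x0=(-2.1754, -1.3829) x1=(0.6405, 0.1479)
step 6: x0=(-2.2016, -1.3917) x1=(0.5904, 0.1516)
step 7: x0=(-2.2241, -1.3985) x1=(0.5328, 0.1513)
step 8: x0=(-2.2431, -1.4032) x1=(0.4681, 0.1469)
step 9: x0=(-2.2586, -1.4061) x1=(0.3964, 0.1385)
step 10: x0=(-2.2708, -1.4069) x1=(0.3179, 0.1262)
step 11: x0=(-2.2799, -1.4059) x1=(0.2329, 0.1100)
step 12: x0=(-2.2858, -1.4031) x1=(0.1417, 0.0901)
step 13: x0=(-2.2890, -1.3984) x1=(0.0447, 0.0666)
step 14: x0=(-2.2894, -1.3922) x1=(-0.0577, 0.0397)
step 15: x0=(-2.2874, -1.3843) x1=(-0.1651, 0.0097)
step 16: x0=(-2.2833, -1.3750) x1=(-0.2770, -0.0233)
step 17: x0=(-2.2771, -1.3644) x1=(-0.3928, -0.0591)
step 18: x0=(-2.2692, -1.3526) x1=(-0.5122, -0.0972)
step 19: x0=(-2.2599, -1.3397) x1=(-0.6346, -0.1375)
step 20: x0=(-2.2494, -1.3260) x1=(-0.7593, -0.1795)
step 21: x0=(-2.2379, -1.3116) x1=(-0.8859, -0.2230)
step 22: x0=(-2.2259, -1.2966) x1=(-1.0138, -0.2675)
step 23: x0=(-2.2134, -1.2813) x1=(-1.1425, -0.3127)
step 24: x0=(-2.2008, -1.2659) x1=(-1.2715, -0.3581)
step 25: x0=(-2.1883, -1.2507) x1=(-1.4002, -0.4033)
step 26: x0=(-2.1762, -1.2357) x1=(-1.5283, -0.4478)
step 27: x0=(-2.1646, -1.2214) x1=(-1.6553, -0.4910)
step 28: x0=(-2.1535, -1.2080) x1=(-1.7810, -0.5324)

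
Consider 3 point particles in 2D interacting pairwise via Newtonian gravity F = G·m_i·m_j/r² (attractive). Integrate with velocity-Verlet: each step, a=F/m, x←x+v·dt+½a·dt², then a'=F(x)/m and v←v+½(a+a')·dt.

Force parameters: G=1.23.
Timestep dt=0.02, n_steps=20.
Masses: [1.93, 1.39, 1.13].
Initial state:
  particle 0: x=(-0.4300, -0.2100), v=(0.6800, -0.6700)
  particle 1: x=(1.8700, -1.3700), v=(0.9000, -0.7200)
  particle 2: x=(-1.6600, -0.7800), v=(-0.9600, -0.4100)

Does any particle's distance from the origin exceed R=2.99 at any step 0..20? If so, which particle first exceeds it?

no

step 0: x0=(-0.4300, -0.2100) x1=(1.8700, -1.3700) x2=(-1.6600, -0.7800)
step 1: x0=(-0.4165, -0.2235) x1=(1.8879, -1.3844) x2=(-1.6789, -0.7881)
step 2: x0=(-0.4032, -0.2371) x1=(1.9057, -1.3987) x2=(-1.6974, -0.7960)
step 3: x0=(-0.3900, -0.2509) x1=(1.9232, -1.4129) x2=(-1.7153, -0.8037)
step 4: x0=(-0.3770, -0.2649) x1=(1.9406, -1.4270) x2=(-1.7328, -0.8113)
step 5: x0=(-0.3641, -0.2790) x1=(1.9579, -1.4411) x2=(-1.7498, -0.8187)
step 6: x0=(-0.3514, -0.2932) x1=(1.9750, -1.4551) x2=(-1.7664, -0.8259)
step 7: x0=(-0.3388, -0.3076) x1=(1.9919, -1.4691) x2=(-1.7825, -0.8330)
step 8: x0=(-0.3264, -0.3221) x1=(2.0086, -1.4829) x2=(-1.7982, -0.8400)
step 9: x0=(-0.3140, -0.3367) x1=(2.0252, -1.4967) x2=(-1.8135, -0.8469)
step 10: x0=(-0.3018, -0.3515) x1=(2.0417, -1.5105) x2=(-1.8284, -0.8536)
step 11: x0=(-0.2897, -0.3663) x1=(2.0579, -1.5242) x2=(-1.8429, -0.8602)
step 12: x0=(-0.2778, -0.3812) x1=(2.0740, -1.5378) x2=(-1.8570, -0.8668)
step 13: x0=(-0.2659, -0.3963) x1=(2.0900, -1.5513) x2=(-1.8707, -0.8732)
step 14: x0=(-0.2541, -0.4115) x1=(2.1058, -1.5648) x2=(-1.8841, -0.8795)
step 15: x0=(-0.2424, -0.4267) x1=(2.1214, -1.5782) x2=(-1.8971, -0.8858)
step 16: x0=(-0.2309, -0.4420) x1=(2.1369, -1.5915) x2=(-1.9097, -0.8920)
step 17: x0=(-0.2194, -0.4575) x1=(2.1522, -1.6048) x2=(-1.9221, -0.8981)
step 18: x0=(-0.2080, -0.4730) x1=(2.1674, -1.6180) x2=(-1.9340, -0.9041)
step 19: x0=(-0.1966, -0.4886) x1=(2.1824, -1.6311) x2=(-1.9457, -0.9101)
step 20: x0=(-0.1854, -0.5043) x1=(2.1973, -1.6442) x2=(-1.9570, -0.9160)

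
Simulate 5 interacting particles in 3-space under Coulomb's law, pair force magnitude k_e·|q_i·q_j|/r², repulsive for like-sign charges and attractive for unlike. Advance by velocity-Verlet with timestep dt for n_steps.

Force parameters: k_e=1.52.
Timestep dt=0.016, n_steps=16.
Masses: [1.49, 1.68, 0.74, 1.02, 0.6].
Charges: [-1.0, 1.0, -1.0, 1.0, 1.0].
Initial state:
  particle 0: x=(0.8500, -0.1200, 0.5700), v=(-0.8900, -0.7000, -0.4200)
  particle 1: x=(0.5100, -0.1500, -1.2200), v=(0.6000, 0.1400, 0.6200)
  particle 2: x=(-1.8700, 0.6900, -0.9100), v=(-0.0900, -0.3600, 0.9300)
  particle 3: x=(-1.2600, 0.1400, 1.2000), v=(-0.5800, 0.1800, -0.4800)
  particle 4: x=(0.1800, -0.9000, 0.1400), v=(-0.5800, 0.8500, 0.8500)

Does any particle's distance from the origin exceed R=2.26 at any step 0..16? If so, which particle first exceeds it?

step 0: x0=(0.8500, -0.1200, 0.5700) x1=(0.5100, -0.1500, -1.2200) x2=(-1.8700, 0.6900, -0.9100) x3=(-1.2600, 0.1400, 1.2000) x4=(0.1800, -0.9000, 0.1400)
step 1: x0=(0.8357, -0.1313, 0.5632) x1=(0.5196, -0.1477, -1.2101) x2=(-1.8714, 0.6842, -0.8951) x3=(-1.2693, 0.1429, 1.1923) x4=(0.1709, -0.8863, 0.1538)
step 2: x0=(0.8212, -0.1427, 0.5563) x1=(0.5292, -0.1454, -1.2002) x2=(-1.8727, 0.6783, -0.8801) x3=(-1.2786, 0.1459, 1.1846) x4=(0.1621, -0.8724, 0.1678)
step 3: x0=(0.8065, -0.1543, 0.5492) x1=(0.5389, -0.1430, -1.1904) x2=(-1.8738, 0.6724, -0.8650) x3=(-1.2880, 0.1489, 1.1769) x4=(0.1536, -0.8582, 0.1822)
step 4: x0=(0.7916, -0.1661, 0.5420) x1=(0.5485, -0.1406, -1.1805) x2=(-1.8749, 0.6663, -0.8498) x3=(-1.2974, 0.1520, 1.1692) x4=(0.1456, -0.8437, 0.1970)
step 5: x0=(0.7765, -0.1780, 0.5347) x1=(0.5582, -0.1382, -1.1707) x2=(-1.8758, 0.6602, -0.8345) x3=(-1.3069, 0.1551, 1.1614) x4=(0.1379, -0.8289, 0.2120)
step 6: x0=(0.7612, -0.1901, 0.5272) x1=(0.5679, -0.1356, -1.1609) x2=(-1.8767, 0.6541, -0.8191) x3=(-1.3163, 0.1583, 1.1536) x4=(0.1307, -0.8138, 0.2274)
step 7: x0=(0.7456, -0.2024, 0.5195) x1=(0.5776, -0.1331, -1.1511) x2=(-1.8774, 0.6478, -0.8036) x3=(-1.3259, 0.1616, 1.1458) x4=(0.1239, -0.7984, 0.2431)
step 8: x0=(0.7298, -0.2149, 0.5117) x1=(0.5873, -0.1305, -1.1413) x2=(-1.8780, 0.6415, -0.7879) x3=(-1.3355, 0.1649, 1.1380) x4=(0.1177, -0.7826, 0.2592)
step 9: x0=(0.7137, -0.2277, 0.5037) x1=(0.5970, -0.1279, -1.1315) x2=(-1.8785, 0.6351, -0.7722) x3=(-1.3451, 0.1683, 1.1302) x4=(0.1121, -0.7663, 0.2757)
step 10: x0=(0.6973, -0.2406, 0.4955) x1=(0.6068, -0.1252, -1.1218) x2=(-1.8789, 0.6286, -0.7564) x3=(-1.3548, 0.1718, 1.1223) x4=(0.1072, -0.7496, 0.2924)
step 11: x0=(0.6806, -0.2539, 0.4872) x1=(0.6166, -0.1225, -1.1120) x2=(-1.8791, 0.6220, -0.7404) x3=(-1.3646, 0.1753, 1.1144) x4=(0.1029, -0.7324, 0.3096)
step 12: x0=(0.6635, -0.2673, 0.4787) x1=(0.6263, -0.1197, -1.1022) x2=(-1.8793, 0.6154, -0.7244) x3=(-1.3744, 0.1788, 1.1064) x4=(0.0995, -0.7146, 0.3271)
step 13: x0=(0.6460, -0.2811, 0.4700) x1=(0.6362, -0.1170, -1.0925) x2=(-1.8794, 0.6087, -0.7082) x3=(-1.3843, 0.1825, 1.0984) x4=(0.0970, -0.6963, 0.3449)
step 14: x0=(0.6281, -0.2952, 0.4611) x1=(0.6460, -0.1142, -1.0827) x2=(-1.8793, 0.6019, -0.6918) x3=(-1.3942, 0.1861, 1.0904) x4=(0.0955, -0.6772, 0.3631)
step 15: x0=(0.6097, -0.3095, 0.4521) x1=(0.6558, -0.1114, -1.0729) x2=(-1.8791, 0.5951, -0.6754) x3=(-1.4042, 0.1899, 1.0823) x4=(0.0951, -0.6575, 0.3815)
step 16: x0=(0.5907, -0.3243, 0.4429) x1=(0.6656, -0.1085, -1.0632) x2=(-1.8788, 0.5882, -0.6588) x3=(-1.4143, 0.1937, 1.0741) x4=(0.0962, -0.6369, 0.4003)

no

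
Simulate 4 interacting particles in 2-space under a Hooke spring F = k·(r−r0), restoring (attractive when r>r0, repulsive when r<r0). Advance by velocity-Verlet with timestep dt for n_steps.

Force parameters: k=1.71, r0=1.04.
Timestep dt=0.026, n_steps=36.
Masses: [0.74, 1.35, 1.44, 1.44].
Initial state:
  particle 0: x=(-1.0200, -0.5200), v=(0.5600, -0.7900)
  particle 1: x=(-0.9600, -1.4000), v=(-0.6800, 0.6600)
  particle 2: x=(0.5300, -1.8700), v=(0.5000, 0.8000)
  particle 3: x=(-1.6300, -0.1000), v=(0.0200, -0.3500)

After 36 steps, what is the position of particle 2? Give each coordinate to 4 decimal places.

(-0.0506, -0.5444)

step 0: x0=(-1.0200, -0.5200) x1=(-0.9600, -1.4000) x2=(0.5300, -1.8700) x3=(-1.6300, -0.1000)
step 1: x0=(-1.0047, -0.5411) x1=(-0.9775, -1.3828) x2=(0.5419, -1.8484) x3=(-1.6290, -0.1096)
step 2: x0=(-0.9878, -0.5631) x1=(-0.9948, -1.3656) x2=(0.5518, -1.8253) x3=(-1.6269, -0.1203)
step 3: x0=(-0.9694, -0.5859) x1=(-1.0117, -1.3485) x2=(0.5595, -1.8008) x3=(-1.6237, -0.1319)
step 4: x0=(-0.9496, -0.6094) x1=(-1.0283, -1.3316) x2=(0.5651, -1.7748) x3=(-1.6195, -0.1445)
step 5: x0=(-0.9284, -0.6334) x1=(-1.0444, -1.3148) x2=(0.5686, -1.7474) x3=(-1.6143, -0.1580)
step 6: x0=(-0.9058, -0.6578) x1=(-1.0603, -1.2982) x2=(0.5699, -1.7188) x3=(-1.6081, -0.1724)
step 7: x0=(-0.8818, -0.6826) x1=(-1.0757, -1.2820) x2=(0.5692, -1.6889) x3=(-1.6008, -0.1876)
step 8: x0=(-0.8565, -0.7075) x1=(-1.0908, -1.2661) x2=(0.5665, -1.6578) x3=(-1.5925, -0.2036)
step 9: x0=(-0.8298, -0.7325) x1=(-1.1055, -1.2505) x2=(0.5617, -1.6256) x3=(-1.5833, -0.2203)
step 10: x0=(-0.8018, -0.7575) x1=(-1.1198, -1.2354) x2=(0.5550, -1.5923) x3=(-1.5730, -0.2377)
step 11: x0=(-0.7726, -0.7825) x1=(-1.1339, -1.2206) x2=(0.5464, -1.5580) x3=(-1.5618, -0.2557)
step 12: x0=(-0.7421, -0.8073) x1=(-1.1476, -1.2063) x2=(0.5359, -1.5228) x3=(-1.5497, -0.2743)
step 13: x0=(-0.7104, -0.8321) x1=(-1.1611, -1.1924) x2=(0.5237, -1.4868) x3=(-1.5367, -0.2935)
step 14: x0=(-0.6776, -0.8566) x1=(-1.1742, -1.1788) x2=(0.5097, -1.4501) x3=(-1.5228, -0.3131)
step 15: x0=(-0.6438, -0.8811) x1=(-1.1871, -1.1657) x2=(0.4941, -1.4126) x3=(-1.5081, -0.3331)
step 16: x0=(-0.6090, -0.9053) x1=(-1.1998, -1.1529) x2=(0.4769, -1.3745) x3=(-1.4925, -0.3534)
step 17: x0=(-0.5734, -0.9295) x1=(-1.2121, -1.1405) x2=(0.4583, -1.3358) x3=(-1.4762, -0.3741)
step 18: x0=(-0.5373, -0.9534) x1=(-1.2241, -1.1284) x2=(0.4383, -1.2967) x3=(-1.4591, -0.3950)
step 19: x0=(-0.5007, -0.9772) x1=(-1.2358, -1.1167) x2=(0.4170, -1.2572) x3=(-1.4413, -0.4160)
step 20: x0=(-0.4638, -1.0009) x1=(-1.2471, -1.1053) x2=(0.3946, -1.2173) x3=(-1.4227, -0.4372)
step 21: x0=(-0.4269, -1.0244) x1=(-1.2580, -1.0943) x2=(0.3711, -1.1771) x3=(-1.4035, -0.4584)
step 22: x0=(-0.3901, -1.0477) x1=(-1.2686, -1.0837) x2=(0.3467, -1.1367) x3=(-1.3837, -0.4797)
step 23: x0=(-0.3537, -1.0708) x1=(-1.2787, -1.0734) x2=(0.3214, -1.0960) x3=(-1.3632, -0.5008)
step 24: x0=(-0.3178, -1.0939) x1=(-1.2884, -1.0635) x2=(0.2954, -1.0551) x3=(-1.3422, -0.5219)
step 25: x0=(-0.2827, -1.1169) x1=(-1.2976, -1.0540) x2=(0.2688, -1.0141) x3=(-1.3205, -0.5427)
step 26: x0=(-0.2485, -1.1399) x1=(-1.3064, -1.0450) x2=(0.2417, -0.9728) x3=(-1.2983, -0.5634)
step 27: x0=(-0.2153, -1.1630) x1=(-1.3147, -1.0364) x2=(0.2141, -0.9314) x3=(-1.2756, -0.5838)
step 28: x0=(-0.1832, -1.1865) x1=(-1.3226, -1.0284) x2=(0.1862, -0.8896) x3=(-1.2523, -0.6038)
step 29: x0=(-0.1522, -1.2103) x1=(-1.3301, -1.0208) x2=(0.1579, -0.8475) x3=(-1.2285, -0.6235)
step 30: x0=(-0.1222, -1.2346) x1=(-1.3372, -1.0137) x2=(0.1292, -0.8051) x3=(-1.2041, -0.6429)
step 31: x0=(-0.0933, -1.2595) x1=(-1.3439, -1.0071) x2=(0.1002, -0.7624) x3=(-1.1792, -0.6618)
step 32: x0=(-0.0652, -1.2849) x1=(-1.3504, -1.0009) x2=(0.0707, -0.7193) x3=(-1.1537, -0.6804)
step 33: x0=(-0.0381, -1.3107) x1=(-1.3565, -0.9953) x2=(0.0409, -0.6758) x3=(-1.1277, -0.6986)
step 34: x0=(-0.0118, -1.3368) x1=(-1.3624, -0.9901) x2=(0.0107, -0.6322) x3=(-1.1011, -0.7164)
step 35: x0=(0.0137, -1.3632) x1=(-1.3681, -0.9853) x2=(-0.0198, -0.5884) x3=(-1.0739, -0.7340)
step 36: x0=(0.0383, -1.3897) x1=(-1.3736, -0.9808) x2=(-0.0506, -0.5444) x3=(-1.0461, -0.7513)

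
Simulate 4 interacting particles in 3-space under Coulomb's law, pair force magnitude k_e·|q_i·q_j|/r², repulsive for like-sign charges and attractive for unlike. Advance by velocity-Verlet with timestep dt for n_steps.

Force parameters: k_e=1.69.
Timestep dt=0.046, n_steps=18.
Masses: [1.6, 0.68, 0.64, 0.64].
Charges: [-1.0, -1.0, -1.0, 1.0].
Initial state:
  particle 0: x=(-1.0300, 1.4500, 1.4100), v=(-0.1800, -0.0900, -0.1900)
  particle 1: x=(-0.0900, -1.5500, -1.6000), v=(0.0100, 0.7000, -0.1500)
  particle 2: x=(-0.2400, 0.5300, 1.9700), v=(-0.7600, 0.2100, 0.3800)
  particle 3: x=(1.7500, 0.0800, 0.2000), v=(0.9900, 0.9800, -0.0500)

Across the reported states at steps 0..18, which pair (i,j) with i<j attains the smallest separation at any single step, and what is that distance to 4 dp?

step 0: x0=(-1.0300, 1.4500, 1.4100) x1=(-0.0900, -1.5500, -1.6000) x2=(-0.2400, 0.5300, 1.9700) x3=(1.7500, 0.0800, 0.2000)
step 1: x0=(-1.0386, 1.4463, 1.4010) x1=(-0.0893, -1.5178, -1.6070) x2=(-0.2738, 0.5386, 1.9880) x3=(1.7949, 0.1251, 0.1979)
step 2: x0=(-1.0478, 1.4435, 1.3914) x1=(-0.0883, -1.4857, -1.6141) x2=(-0.3051, 0.5451, 2.0073) x3=(1.8384, 0.1702, 0.1960)
step 3: x0=(-1.0575, 1.4415, 1.3813) x1=(-0.0868, -1.4536, -1.6213) x2=(-0.3342, 0.5494, 2.0279) x3=(1.8806, 0.2152, 0.1945)
step 4: x0=(-1.0678, 1.4404, 1.3706) x1=(-0.0849, -1.4216, -1.6287) x2=(-0.3610, 0.5517, 2.0499) x3=(1.9216, 0.2602, 0.1932)
step 5: x0=(-1.0787, 1.4403, 1.3592) x1=(-0.0825, -1.3897, -1.6363) x2=(-0.3856, 0.5518, 2.0734) x3=(1.9613, 0.3052, 0.1922)
step 6: x0=(-1.0901, 1.4409, 1.3471) x1=(-0.0798, -1.3578, -1.6441) x2=(-0.4082, 0.5500, 2.0985) x3=(1.9998, 0.3500, 0.1914)
step 7: x0=(-1.1019, 1.4424, 1.3344) x1=(-0.0767, -1.3260, -1.6520) x2=(-0.4288, 0.5463, 2.1253) x3=(2.0370, 0.3948, 0.1909)
step 8: x0=(-1.1143, 1.4447, 1.3211) x1=(-0.0731, -1.2942, -1.6602) x2=(-0.4474, 0.5407, 2.1537) x3=(2.0731, 0.4395, 0.1905)
step 9: x0=(-1.1270, 1.4478, 1.3071) x1=(-0.0692, -1.2625, -1.6686) x2=(-0.4644, 0.5335, 2.1837) x3=(2.1080, 0.4840, 0.1903)
step 10: x0=(-1.1401, 1.4516, 1.2925) x1=(-0.0648, -1.2310, -1.6771) x2=(-0.4796, 0.5245, 2.2153) x3=(2.1418, 0.5284, 0.1904)
step 11: x0=(-1.1536, 1.4561, 1.2773) x1=(-0.0600, -1.1994, -1.6860) x2=(-0.4933, 0.5141, 2.2486) x3=(2.1744, 0.5727, 0.1906)
step 12: x0=(-1.1673, 1.4613, 1.2614) x1=(-0.0549, -1.1680, -1.6950) x2=(-0.5056, 0.5023, 2.2834) x3=(2.2060, 0.6168, 0.1910)
step 13: x0=(-1.1814, 1.4671, 1.2450) x1=(-0.0493, -1.1366, -1.7043) x2=(-0.5165, 0.4891, 2.3198) x3=(2.2365, 0.6608, 0.1915)
step 14: x0=(-1.1956, 1.4735, 1.2281) x1=(-0.0433, -1.1054, -1.7138) x2=(-0.5262, 0.4747, 2.3576) x3=(2.2659, 0.7046, 0.1922)
step 15: x0=(-1.2102, 1.4804, 1.2106) x1=(-0.0369, -1.0741, -1.7236) x2=(-0.5348, 0.4593, 2.3968) x3=(2.2943, 0.7482, 0.1930)
step 16: x0=(-1.2248, 1.4878, 1.1927) x1=(-0.0301, -1.0430, -1.7336) x2=(-0.5422, 0.4428, 2.4373) x3=(2.3216, 0.7916, 0.1939)
step 17: x0=(-1.2397, 1.4958, 1.1743) x1=(-0.0229, -1.0120, -1.7439) x2=(-0.5487, 0.4253, 2.4791) x3=(2.3480, 0.8349, 0.1950)
step 18: x0=(-1.2547, 1.5041, 1.1555) x1=(-0.0153, -0.9810, -1.7544) x2=(-0.5543, 0.4071, 2.5221) x3=(2.3734, 0.8779, 0.1962)

pair (0,2), distance 1.3180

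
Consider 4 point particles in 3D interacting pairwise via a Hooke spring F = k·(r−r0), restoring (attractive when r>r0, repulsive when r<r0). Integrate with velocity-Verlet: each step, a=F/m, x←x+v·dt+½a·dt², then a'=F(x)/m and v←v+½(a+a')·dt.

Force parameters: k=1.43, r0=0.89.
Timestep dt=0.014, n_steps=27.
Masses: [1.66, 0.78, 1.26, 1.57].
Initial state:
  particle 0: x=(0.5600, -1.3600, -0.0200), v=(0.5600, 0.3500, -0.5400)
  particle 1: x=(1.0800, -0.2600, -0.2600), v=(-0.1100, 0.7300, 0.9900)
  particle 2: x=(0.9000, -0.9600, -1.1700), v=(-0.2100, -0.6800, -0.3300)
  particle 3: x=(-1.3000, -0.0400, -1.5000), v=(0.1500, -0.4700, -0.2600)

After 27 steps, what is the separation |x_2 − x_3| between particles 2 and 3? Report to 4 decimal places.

step 0: x0=(0.5600, -1.3600, -0.0200) x1=(1.0800, -0.2600, -0.2600) x2=(0.9000, -0.9600, -1.1700) x3=(-1.3000, -0.0400, -1.5000)
step 1: x0=(0.5678, -1.3550, -0.0277) x1=(1.0781, -0.2498, -0.2463) x2=(0.8969, -0.9695, -1.1746) x3=(-1.2975, -0.0467, -1.5035)
step 2: x0=(0.5753, -1.3498, -0.0356) x1=(1.0756, -0.2398, -0.2330) x2=(0.8935, -0.9788, -1.1791) x3=(-1.2943, -0.0537, -1.5066)
step 3: x0=(0.5827, -1.3443, -0.0437) x1=(1.0725, -0.2299, -0.2201) x2=(0.8897, -0.9879, -1.1835) x3=(-1.2903, -0.0610, -1.5093)
step 4: x0=(0.5900, -1.3386, -0.0521) x1=(1.0687, -0.2202, -0.2075) x2=(0.8857, -0.9969, -1.1878) x3=(-1.2856, -0.0686, -1.5116)
step 5: x0=(0.5970, -1.3328, -0.0607) x1=(1.0643, -0.2106, -0.1954) x2=(0.8813, -1.0058, -1.1921) x3=(-1.2801, -0.0764, -1.5136)
step 6: x0=(0.6039, -1.3267, -0.0695) x1=(1.0593, -0.2011, -0.1836) x2=(0.8767, -1.0144, -1.1962) x3=(-1.2739, -0.0845, -1.5153)
step 7: x0=(0.6106, -1.3204, -0.0786) x1=(1.0536, -0.1919, -0.1723) x2=(0.8717, -1.0229, -1.2003) x3=(-1.2669, -0.0929, -1.5165)
step 8: x0=(0.6172, -1.3139, -0.0878) x1=(1.0473, -0.1828, -0.1614) x2=(0.8665, -1.0313, -1.2043) x3=(-1.2592, -0.1016, -1.5174)
step 9: x0=(0.6235, -1.3072, -0.0973) x1=(1.0404, -0.1739, -0.1510) x2=(0.8609, -1.0394, -1.2081) x3=(-1.2507, -0.1105, -1.5180)
step 10: x0=(0.6297, -1.3004, -0.1069) x1=(1.0329, -0.1653, -0.1410) x2=(0.8551, -1.0474, -1.2119) x3=(-1.2416, -0.1196, -1.5181)
step 11: x0=(0.6356, -1.2933, -0.1168) x1=(1.0248, -0.1568, -0.1315) x2=(0.8490, -1.0552, -1.2156) x3=(-1.2317, -0.1290, -1.5179)
step 12: x0=(0.6414, -1.2860, -0.1268) x1=(1.0161, -0.1486, -0.1225) x2=(0.8426, -1.0628, -1.2191) x3=(-1.2211, -0.1386, -1.5174)
step 13: x0=(0.6470, -1.2786, -0.1371) x1=(1.0068, -0.1406, -0.1140) x2=(0.8359, -1.0702, -1.2226) x3=(-1.2097, -0.1485, -1.5164)
step 14: x0=(0.6525, -1.2709, -0.1475) x1=(0.9969, -0.1328, -0.1059) x2=(0.8289, -1.0774, -1.2260) x3=(-1.1977, -0.1586, -1.5152)
step 15: x0=(0.6577, -1.2631, -0.1582) x1=(0.9864, -0.1252, -0.0984) x2=(0.8217, -1.0844, -1.2292) x3=(-1.1850, -0.1689, -1.5135)
step 16: x0=(0.6628, -1.2552, -0.1690) x1=(0.9754, -0.1180, -0.0913) x2=(0.8142, -1.0912, -1.2323) x3=(-1.1716, -0.1795, -1.5115)
step 17: x0=(0.6677, -1.2470, -0.1800) x1=(0.9638, -0.1109, -0.0848) x2=(0.8065, -1.0979, -1.2354) x3=(-1.1576, -0.1902, -1.5092)
step 18: x0=(0.6724, -1.2387, -0.1911) x1=(0.9517, -0.1042, -0.0787) x2=(0.7985, -1.1043, -1.2383) x3=(-1.1429, -0.2012, -1.5065)
step 19: x0=(0.6769, -1.2302, -0.2025) x1=(0.9390, -0.0977, -0.0732) x2=(0.7903, -1.1105, -1.2411) x3=(-1.1275, -0.2124, -1.5035)
step 20: x0=(0.6812, -1.2216, -0.2139) x1=(0.9258, -0.0915, -0.0682) x2=(0.7819, -1.1164, -1.2438) x3=(-1.1115, -0.2237, -1.5001)
step 21: x0=(0.6854, -1.2128, -0.2256) x1=(0.9121, -0.0856, -0.0638) x2=(0.7732, -1.1222, -1.2464) x3=(-1.0948, -0.2353, -1.4964)
step 22: x0=(0.6894, -1.2039, -0.2374) x1=(0.8979, -0.0799, -0.0598) x2=(0.7642, -1.1278, -1.2488) x3=(-1.0775, -0.2470, -1.4924)
step 23: x0=(0.6932, -1.1948, -0.2493) x1=(0.8832, -0.0746, -0.0564) x2=(0.7551, -1.1332, -1.2512) x3=(-1.0596, -0.2590, -1.4880)
step 24: x0=(0.6968, -1.1856, -0.2614) x1=(0.8680, -0.0696, -0.0535) x2=(0.7458, -1.1383, -1.2534) x3=(-1.0412, -0.2710, -1.4833)
step 25: x0=(0.7002, -1.1762, -0.2736) x1=(0.8524, -0.0649, -0.0512) x2=(0.7362, -1.1432, -1.2556) x3=(-1.0221, -0.2833, -1.4783)
step 26: x0=(0.7035, -1.1667, -0.2860) x1=(0.8363, -0.0604, -0.0494) x2=(0.7264, -1.1480, -1.2576) x3=(-1.0025, -0.2957, -1.4730)
step 27: x0=(0.7066, -1.1571, -0.2984) x1=(0.8197, -0.0563, -0.0481) x2=(0.7165, -1.1525, -1.2595) x3=(-0.9823, -0.3083, -1.4674)

1.9083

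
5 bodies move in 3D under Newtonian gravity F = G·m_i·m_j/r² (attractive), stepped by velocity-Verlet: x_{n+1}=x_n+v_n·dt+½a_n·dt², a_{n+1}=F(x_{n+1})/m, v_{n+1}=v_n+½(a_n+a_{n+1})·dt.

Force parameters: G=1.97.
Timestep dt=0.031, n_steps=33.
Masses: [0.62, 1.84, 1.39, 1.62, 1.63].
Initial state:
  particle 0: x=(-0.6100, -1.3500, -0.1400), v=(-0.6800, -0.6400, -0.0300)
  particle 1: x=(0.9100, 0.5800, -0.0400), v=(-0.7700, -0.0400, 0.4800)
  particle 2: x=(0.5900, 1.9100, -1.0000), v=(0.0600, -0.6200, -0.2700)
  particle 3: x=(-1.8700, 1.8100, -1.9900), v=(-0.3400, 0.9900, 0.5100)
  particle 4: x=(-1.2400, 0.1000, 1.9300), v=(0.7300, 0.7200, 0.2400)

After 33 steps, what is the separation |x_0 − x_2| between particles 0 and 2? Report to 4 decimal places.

step 0: x0=(-0.6100, -1.3500, -0.1400) x1=(0.9100, 0.5800, -0.0400) x2=(0.5900, 1.9100, -1.0000) x3=(-1.8700, 1.8100, -1.9900) x4=(-1.2400, 0.1000, 1.9300)
step 1: x0=(-0.6310, -1.3693, -0.1408) x1=(0.8858, 0.5791, -0.0253) x2=(0.5917, 1.8902, -1.0080) x3=(-1.8802, 1.8406, -1.9740) x4=(-1.2172, 0.1224, 1.9371)
step 2: x0=(-0.6517, -1.3876, -0.1414) x1=(0.8608, 0.5788, -0.0111) x2=(0.5931, 1.8692, -1.0153) x3=(-1.8899, 1.8710, -1.9574) x4=(-1.1940, 0.1449, 1.9435)
step 3: x0=(-0.6721, -1.4048, -0.1417) x1=(0.8351, 0.5791, 0.0026) x2=(0.5942, 1.8470, -1.0217) x3=(-1.8989, 1.9011, -1.9405) x4=(-1.1704, 0.1675, 1.9492)
step 4: x0=(-0.6923, -1.4209, -0.1418) x1=(0.8087, 0.5800, 0.0159) x2=(0.5949, 1.8237, -1.0273) x3=(-1.9073, 1.9310, -1.9230) x4=(-1.1463, 0.1902, 1.9542)
step 5: x0=(-0.7122, -1.4360, -0.1417) x1=(0.7816, 0.5816, 0.0287) x2=(0.5953, 1.7993, -1.0321) x3=(-1.9152, 1.9607, -1.9052) x4=(-1.1219, 0.2130, 1.9584)
step 6: x0=(-0.7318, -1.4501, -0.1413) x1=(0.7538, 0.5838, 0.0410) x2=(0.5953, 1.7737, -1.0359) x3=(-1.9224, 1.9901, -1.8868) x4=(-1.0971, 0.2359, 1.9620)
step 7: x0=(-0.7511, -1.4631, -0.1407) x1=(0.7254, 0.5866, 0.0527) x2=(0.5948, 1.7470, -1.0388) x3=(-1.9290, 2.0192, -1.8681) x4=(-1.0719, 0.2590, 1.9647)
step 8: x0=(-0.7702, -1.4751, -0.1399) x1=(0.6962, 0.5901, 0.0640) x2=(0.5940, 1.7192, -1.0407) x3=(-1.9350, 2.0481, -1.8489) x4=(-1.0463, 0.2821, 1.9667)
step 9: x0=(-0.7889, -1.4861, -0.1389) x1=(0.6664, 0.5942, 0.0747) x2=(0.5927, 1.6903, -1.0415) x3=(-1.9404, 2.0767, -1.8292) x4=(-1.0203, 0.3053, 1.9679)
step 10: x0=(-0.8074, -1.4960, -0.1376) x1=(0.6360, 0.5990, 0.0848) x2=(0.5909, 1.6603, -1.0413) x3=(-1.9452, 2.1050, -1.8091) x4=(-0.9939, 0.3287, 1.9682)
step 11: x0=(-0.8255, -1.5048, -0.1361) x1=(0.6049, 0.6045, 0.0944) x2=(0.5886, 1.6292, -1.0399) x3=(-1.9494, 2.1330, -1.7886) x4=(-0.9670, 0.3521, 1.9677)
step 12: x0=(-0.8433, -1.5127, -0.1344) x1=(0.5733, 0.6106, 0.1034) x2=(0.5858, 1.5970, -1.0373) x3=(-1.9530, 2.1606, -1.7677) x4=(-0.9397, 0.3757, 1.9664)
step 13: x0=(-0.8608, -1.5195, -0.1325) x1=(0.5410, 0.6173, 0.1117) x2=(0.5825, 1.5637, -1.0334) x3=(-1.9560, 2.1879, -1.7463) x4=(-0.9120, 0.3993, 1.9641)
step 14: x0=(-0.8780, -1.5252, -0.1303) x1=(0.5081, 0.6248, 0.1195) x2=(0.5786, 1.5293, -1.0282) x3=(-1.9584, 2.2149, -1.7245) x4=(-0.8839, 0.4231, 1.9610)
step 15: x0=(-0.8949, -1.5300, -0.1280) x1=(0.4747, 0.6329, 0.1265) x2=(0.5740, 1.4939, -1.0216) x3=(-1.9602, 2.2416, -1.7023) x4=(-0.8553, 0.4469, 1.9569)
step 16: x0=(-0.9114, -1.5337, -0.1255) x1=(0.4407, 0.6417, 0.1329) x2=(0.5689, 1.4575, -1.0135) x3=(-1.9614, 2.2678, -1.6797) x4=(-0.8263, 0.4709, 1.9518)
step 17: x0=(-0.9276, -1.5363, -0.1227) x1=(0.4062, 0.6512, 0.1385) x2=(0.5630, 1.4200, -1.0038) x3=(-1.9620, 2.2937, -1.6567) x4=(-0.7968, 0.4949, 1.9456)
step 18: x0=(-0.9434, -1.5379, -0.1198) x1=(0.3712, 0.6613, 0.1435) x2=(0.5564, 1.3814, -0.9924) x3=(-1.9620, 2.3192, -1.6332) x4=(-0.7669, 0.5191, 1.9384)
step 19: x0=(-0.9589, -1.5384, -0.1167) x1=(0.3358, 0.6722, 0.1476) x2=(0.5490, 1.3418, -0.9793) x3=(-1.9614, 2.3443, -1.6094) x4=(-0.7366, 0.5433, 1.9302)
step 20: x0=(-0.9741, -1.5379, -0.1134) x1=(0.3000, 0.6838, 0.1509) x2=(0.5408, 1.3012, -0.9644) x3=(-1.9602, 2.3690, -1.5851) x4=(-0.7058, 0.5676, 1.9207)
step 21: x0=(-0.9888, -1.5363, -0.1099) x1=(0.2638, 0.6960, 0.1533) x2=(0.5317, 1.2597, -0.9474) x3=(-1.9585, 2.3932, -1.5604) x4=(-0.6745, 0.5920, 1.9101)
step 22: x0=(-1.0032, -1.5336, -0.1062) x1=(0.2274, 0.7090, 0.1549) x2=(0.5216, 1.2171, -0.9284) x3=(-1.9561, 2.4170, -1.5353) x4=(-0.6428, 0.6165, 1.8982)
step 23: x0=(-1.0173, -1.5299, -0.1023) x1=(0.1907, 0.7226, 0.1554) x2=(0.5105, 1.1736, -0.9070) x3=(-1.9532, 2.4404, -1.5097) x4=(-0.6107, 0.6411, 1.8850)
step 24: x0=(-1.0309, -1.5251, -0.0983) x1=(0.1538, 0.7369, 0.1550) x2=(0.4982, 1.1292, -0.8833) x3=(-1.9497, 2.4633, -1.4838) x4=(-0.5782, 0.6657, 1.8704)
step 25: x0=(-1.0442, -1.5192, -0.0941) x1=(0.1169, 0.7518, 0.1534) x2=(0.4846, 1.0840, -0.8570) x3=(-1.9455, 2.4857, -1.4574) x4=(-0.5452, 0.6904, 1.8544)
step 26: x0=(-1.0570, -1.5122, -0.0898) x1=(0.0801, 0.7673, 0.1506) x2=(0.4697, 1.0380, -0.8280) x3=(-1.9408, 2.5076, -1.4306) x4=(-0.5119, 0.7152, 1.8369)
step 27: x0=(-1.0695, -1.5040, -0.0853) x1=(0.0434, 0.7833, 0.1466) x2=(0.4532, 0.9913, -0.7960) x3=(-1.9356, 2.5290, -1.4033) x4=(-0.4781, 0.7400, 1.8179)
step 28: x0=(-1.0815, -1.4948, -0.0806) x1=(0.0071, 0.7999, 0.1412) x2=(0.4349, 0.9440, -0.7608) x3=(-1.9297, 2.5499, -1.3757) x4=(-0.4440, 0.7649, 1.7972)
step 29: x0=(-1.0931, -1.4844, -0.0759) x1=(-0.0287, 0.8168, 0.1343) x2=(0.4147, 0.8963, -0.7222) x3=(-1.9233, 2.5702, -1.3476) x4=(-0.4096, 0.7898, 1.7747)
step 30: x0=(-1.1043, -1.4728, -0.0709) x1=(-0.0637, 0.8339, 0.1259) x2=(0.3923, 0.8483, -0.6800) x3=(-1.9163, 2.5900, -1.3190) x4=(-0.3749, 0.8148, 1.7505)
step 31: x0=(-1.1151, -1.4601, -0.0659) x1=(-0.0977, 0.8512, 0.1156) x2=(0.3674, 0.8004, -0.6338) x3=(-1.9087, 2.6092, -1.2900) x4=(-0.3400, 0.8397, 1.7244)
step 32: x0=(-1.1253, -1.4462, -0.0607) x1=(-0.1305, 0.8683, 0.1035) x2=(0.3397, 0.7528, -0.5834) x3=(-1.9005, 2.6278, -1.2606) x4=(-0.3048, 0.8647, 1.6963)
step 33: x0=(-1.1351, -1.4310, -0.0554) x1=(-0.1616, 0.8849, 0.0893) x2=(0.3087, 0.7060, -0.5284) x3=(-1.8917, 2.6458, -1.2307) x4=(-0.2695, 0.8896, 1.6662)

2.6221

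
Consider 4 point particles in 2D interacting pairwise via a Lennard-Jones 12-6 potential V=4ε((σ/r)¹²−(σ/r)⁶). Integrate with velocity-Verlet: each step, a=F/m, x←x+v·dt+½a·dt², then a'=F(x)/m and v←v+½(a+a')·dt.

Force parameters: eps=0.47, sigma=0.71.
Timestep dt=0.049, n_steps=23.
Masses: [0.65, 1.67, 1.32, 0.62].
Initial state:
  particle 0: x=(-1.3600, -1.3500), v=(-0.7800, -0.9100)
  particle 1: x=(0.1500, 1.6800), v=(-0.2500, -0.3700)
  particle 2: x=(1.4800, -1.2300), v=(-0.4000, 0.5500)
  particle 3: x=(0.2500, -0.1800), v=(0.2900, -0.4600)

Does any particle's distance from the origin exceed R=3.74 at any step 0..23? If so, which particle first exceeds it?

no

step 0: x0=(-1.3600, -1.3500) x1=(0.1500, 1.6800) x2=(1.4800, -1.2300) x3=(0.2500, -0.1800)
step 1: x0=(-1.3982, -1.3946) x1=(0.1378, 1.6619) x2=(1.4604, -1.2030) x3=(0.2643, -0.2026)
step 2: x0=(-1.4364, -1.4391) x1=(0.1255, 1.6437) x2=(1.4406, -1.1760) x3=(0.2787, -0.2253)
step 3: x0=(-1.4745, -1.4837) x1=(0.1133, 1.6255) x2=(1.4208, -1.1488) x3=(0.2933, -0.2481)
step 4: x0=(-1.5126, -1.5282) x1=(0.1010, 1.6073) x2=(1.4008, -1.1215) x3=(0.3082, -0.2712)
step 5: x0=(-1.5507, -1.5727) x1=(0.0888, 1.5890) x2=(1.3806, -1.0941) x3=(0.3236, -0.2945)
step 6: x0=(-1.5888, -1.6172) x1=(0.0765, 1.5707) x2=(1.3601, -1.0665) x3=(0.3395, -0.3182)
step 7: x0=(-1.6269, -1.6617) x1=(0.0643, 1.5525) x2=(1.3392, -1.0385) x3=(0.3562, -0.3425)
step 8: x0=(-1.6649, -1.7062) x1=(0.0521, 1.5341) x2=(1.3178, -1.0102) x3=(0.3740, -0.3675)
step 9: x0=(-1.7030, -1.7506) x1=(0.0399, 1.5158) x2=(1.2957, -0.9814) x3=(0.3934, -0.3936)
step 10: x0=(-1.7410, -1.7951) x1=(0.0276, 1.4974) x2=(1.2724, -0.9519) x3=(0.4152, -0.4212)
step 11: x0=(-1.7790, -1.8396) x1=(0.0154, 1.4791) x2=(1.2475, -0.9213) x3=(0.4403, -0.4508)
step 12: x0=(-1.8170, -1.8840) x1=(0.0032, 1.4607) x2=(1.2204, -0.8895) x3=(0.4702, -0.4831)
step 13: x0=(-1.8550, -1.9285) x1=(-0.0090, 1.4422) x2=(1.1910, -0.8564) x3=(0.5051, -0.5182)
step 14: x0=(-1.8930, -1.9729) x1=(-0.0212, 1.4238) x2=(1.1658, -0.8254) x3=(0.5307, -0.5486)
step 15: x0=(-1.9310, -2.0174) x1=(-0.0334, 1.4053) x2=(1.1821, -0.8125) x3=(0.4681, -0.5406)
step 16: x0=(-1.9690, -2.0618) x1=(-0.0456, 1.3869) x2=(1.2031, -0.8013) x3=(0.3956, -0.5288)
step 17: x0=(-2.0070, -2.1063) x1=(-0.0578, 1.3684) x2=(1.2215, -0.7893) x3=(0.3284, -0.5187)
step 18: x0=(-2.0450, -2.1507) x1=(-0.0700, 1.3499) x2=(1.2374, -0.7765) x3=(0.2666, -0.5102)
step 19: x0=(-2.0830, -2.1952) x1=(-0.0821, 1.3313) x2=(1.2515, -0.7632) x3=(0.2086, -0.5027)
step 20: x0=(-2.1210, -2.2396) x1=(-0.0943, 1.3128) x2=(1.2644, -0.7496) x3=(0.1533, -0.4958)
step 21: x0=(-2.1590, -2.2840) x1=(-0.1065, 1.2942) x2=(1.2763, -0.7358) x3=(0.0999, -0.4892)
step 22: x0=(-2.1969, -2.3285) x1=(-0.1186, 1.2755) x2=(1.2875, -0.7219) x3=(0.0479, -0.4829)
step 23: x0=(-2.2349, -2.3729) x1=(-0.1308, 1.2568) x2=(1.2983, -0.7078) x3=(-0.0031, -0.4767)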